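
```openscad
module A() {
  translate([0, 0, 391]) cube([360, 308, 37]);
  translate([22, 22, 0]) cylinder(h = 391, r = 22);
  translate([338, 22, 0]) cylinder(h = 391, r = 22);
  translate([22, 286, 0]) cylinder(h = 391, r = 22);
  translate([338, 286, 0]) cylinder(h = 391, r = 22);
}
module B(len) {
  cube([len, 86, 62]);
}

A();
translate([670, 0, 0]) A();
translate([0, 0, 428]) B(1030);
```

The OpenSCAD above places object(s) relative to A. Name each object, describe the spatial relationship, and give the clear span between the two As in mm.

Second stool starts at x = 670; first ends at x = 360; clear span = 670 − 360 = 310 mm.

A is a stool. B is a beam. A beam spans the tops of two stools. The clear span between the two stools is 310 mm.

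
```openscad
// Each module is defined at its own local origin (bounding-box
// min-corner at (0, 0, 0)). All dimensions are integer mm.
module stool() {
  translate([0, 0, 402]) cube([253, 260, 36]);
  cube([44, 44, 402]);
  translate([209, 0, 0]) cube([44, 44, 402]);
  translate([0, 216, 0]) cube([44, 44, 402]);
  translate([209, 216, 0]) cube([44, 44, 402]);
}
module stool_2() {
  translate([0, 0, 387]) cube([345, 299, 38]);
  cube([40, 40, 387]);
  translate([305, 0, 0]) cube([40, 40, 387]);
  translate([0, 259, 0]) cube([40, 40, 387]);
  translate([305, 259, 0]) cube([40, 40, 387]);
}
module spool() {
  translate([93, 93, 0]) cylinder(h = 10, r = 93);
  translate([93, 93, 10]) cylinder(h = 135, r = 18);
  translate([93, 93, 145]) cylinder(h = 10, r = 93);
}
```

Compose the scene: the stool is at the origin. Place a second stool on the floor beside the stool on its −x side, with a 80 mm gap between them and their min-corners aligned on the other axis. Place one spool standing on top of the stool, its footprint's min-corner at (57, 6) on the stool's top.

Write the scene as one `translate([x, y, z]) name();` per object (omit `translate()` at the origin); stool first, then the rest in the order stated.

stool();
translate([-425, 0, 0]) stool_2();
translate([57, 6, 438]) spool();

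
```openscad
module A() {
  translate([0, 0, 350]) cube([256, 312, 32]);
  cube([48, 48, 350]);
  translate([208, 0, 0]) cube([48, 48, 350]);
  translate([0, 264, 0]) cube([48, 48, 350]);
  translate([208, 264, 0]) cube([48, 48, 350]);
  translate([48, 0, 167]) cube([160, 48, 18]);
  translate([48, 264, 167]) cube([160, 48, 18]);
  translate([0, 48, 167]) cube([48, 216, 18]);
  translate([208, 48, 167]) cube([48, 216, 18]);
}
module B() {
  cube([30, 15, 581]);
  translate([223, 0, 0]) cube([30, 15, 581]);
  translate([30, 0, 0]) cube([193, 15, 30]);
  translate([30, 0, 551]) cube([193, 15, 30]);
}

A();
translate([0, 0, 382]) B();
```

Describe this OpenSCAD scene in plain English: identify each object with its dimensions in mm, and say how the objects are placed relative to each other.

A is a four-legged stool. The seat is a 256×312×32 mm slab whose top surface is at z = 382 mm; four square legs, each 48×48 mm in cross-section, run from the floor (z = 0) to the underside of the seat, each flush with a corner of the seat. Four stretchers, 48 mm wide and 18 mm tall, connect adjacent legs with their undersides at z = 167 mm, each running between the inner faces of the legs it joins and aligned with the legs' outer faces on the other axis.

B is a picture frame with a 193×521 mm rectangular opening (x by z) and a uniform 30 mm border on every side. Frame depth is 15 mm along y. It is built from two vertical stiles running the full outside height and two horizontal rails spanning the gap between the stiles.

The picture frame is on top of the stool.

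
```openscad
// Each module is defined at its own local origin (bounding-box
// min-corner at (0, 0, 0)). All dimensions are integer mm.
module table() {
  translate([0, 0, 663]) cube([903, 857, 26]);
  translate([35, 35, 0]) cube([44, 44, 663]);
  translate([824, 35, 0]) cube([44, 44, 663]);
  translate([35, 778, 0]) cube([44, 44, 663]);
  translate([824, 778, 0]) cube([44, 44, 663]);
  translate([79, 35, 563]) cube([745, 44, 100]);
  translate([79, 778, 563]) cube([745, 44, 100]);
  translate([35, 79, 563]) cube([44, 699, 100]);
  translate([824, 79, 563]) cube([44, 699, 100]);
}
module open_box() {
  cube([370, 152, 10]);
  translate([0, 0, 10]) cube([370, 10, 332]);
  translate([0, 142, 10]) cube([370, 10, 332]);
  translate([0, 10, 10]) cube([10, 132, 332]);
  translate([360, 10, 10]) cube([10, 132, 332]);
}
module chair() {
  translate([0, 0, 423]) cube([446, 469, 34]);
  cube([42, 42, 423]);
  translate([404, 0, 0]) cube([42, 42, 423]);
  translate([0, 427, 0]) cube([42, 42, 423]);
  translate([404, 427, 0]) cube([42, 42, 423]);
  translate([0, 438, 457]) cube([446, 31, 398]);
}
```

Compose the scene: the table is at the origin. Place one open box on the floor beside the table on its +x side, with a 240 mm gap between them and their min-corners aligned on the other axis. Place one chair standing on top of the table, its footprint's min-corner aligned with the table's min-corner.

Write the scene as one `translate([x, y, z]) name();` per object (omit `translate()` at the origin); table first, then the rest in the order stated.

table();
translate([1143, 0, 0]) open_box();
translate([0, 0, 689]) chair();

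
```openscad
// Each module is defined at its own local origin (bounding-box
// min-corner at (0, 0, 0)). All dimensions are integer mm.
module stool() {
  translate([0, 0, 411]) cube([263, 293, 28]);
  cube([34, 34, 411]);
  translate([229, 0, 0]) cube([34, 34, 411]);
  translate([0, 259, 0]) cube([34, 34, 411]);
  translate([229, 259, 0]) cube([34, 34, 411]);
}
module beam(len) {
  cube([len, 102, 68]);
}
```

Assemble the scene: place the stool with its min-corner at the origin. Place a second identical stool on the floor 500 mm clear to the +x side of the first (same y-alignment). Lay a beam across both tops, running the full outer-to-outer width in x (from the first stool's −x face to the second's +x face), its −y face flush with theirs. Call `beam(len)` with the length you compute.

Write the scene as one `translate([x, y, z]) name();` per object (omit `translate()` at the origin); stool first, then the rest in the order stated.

stool();
translate([763, 0, 0]) stool();
translate([0, 0, 439]) beam(1026);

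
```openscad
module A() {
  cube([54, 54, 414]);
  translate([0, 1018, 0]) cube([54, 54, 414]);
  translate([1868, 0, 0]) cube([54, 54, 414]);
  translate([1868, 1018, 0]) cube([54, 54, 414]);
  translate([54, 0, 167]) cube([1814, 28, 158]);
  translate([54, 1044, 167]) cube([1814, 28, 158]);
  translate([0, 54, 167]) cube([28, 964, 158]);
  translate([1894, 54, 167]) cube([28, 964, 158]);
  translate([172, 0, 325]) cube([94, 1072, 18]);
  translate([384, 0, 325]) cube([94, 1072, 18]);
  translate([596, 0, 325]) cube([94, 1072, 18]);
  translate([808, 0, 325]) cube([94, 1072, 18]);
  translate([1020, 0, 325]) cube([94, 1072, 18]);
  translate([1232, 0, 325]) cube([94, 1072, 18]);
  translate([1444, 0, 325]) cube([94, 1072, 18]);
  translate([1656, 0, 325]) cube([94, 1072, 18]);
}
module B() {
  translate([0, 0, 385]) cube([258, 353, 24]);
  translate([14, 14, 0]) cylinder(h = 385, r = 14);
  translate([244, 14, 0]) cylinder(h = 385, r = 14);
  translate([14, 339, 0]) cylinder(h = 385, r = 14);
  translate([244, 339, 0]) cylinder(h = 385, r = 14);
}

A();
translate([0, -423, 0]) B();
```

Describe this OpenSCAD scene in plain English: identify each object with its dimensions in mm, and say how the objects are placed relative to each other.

A is a bed frame 1922 mm long (x) by 1072 mm wide (y). Four 54×54 mm corner posts, 414 mm tall, at the corners of the footprint. Four rails of 28 mm thickness and 158 mm height run between adjacent posts with their undersides at z = 167 mm, their outer faces flush with the outside of the frame (the two x-running rails run between the posts' inner faces; the two y-running rails run between the posts' inner faces). 8 slats, each 94 mm wide (x) and 18 mm thick, lie across the top of the two x-running rails, running the full 1072 mm width of the frame in y; the slats are evenly spaced along x between the inner faces of the end posts with equal gaps (rounded down to the nearest mm) at the −x end and between each pair — any rounding remainder accumulates at the +x end.

B is a four-legged stool. The seat is 258×353 mm, 24 mm thick, top at z = 409 mm. It stands on four round legs, each 28 mm in diameter, from z = 0 to the seat underside, each leg's axis is inset half a diameter from the nearest pair of seat edges (so the leg's bounding box is flush with the corner).

The stool is on the floor beside the bed frame on its −y side.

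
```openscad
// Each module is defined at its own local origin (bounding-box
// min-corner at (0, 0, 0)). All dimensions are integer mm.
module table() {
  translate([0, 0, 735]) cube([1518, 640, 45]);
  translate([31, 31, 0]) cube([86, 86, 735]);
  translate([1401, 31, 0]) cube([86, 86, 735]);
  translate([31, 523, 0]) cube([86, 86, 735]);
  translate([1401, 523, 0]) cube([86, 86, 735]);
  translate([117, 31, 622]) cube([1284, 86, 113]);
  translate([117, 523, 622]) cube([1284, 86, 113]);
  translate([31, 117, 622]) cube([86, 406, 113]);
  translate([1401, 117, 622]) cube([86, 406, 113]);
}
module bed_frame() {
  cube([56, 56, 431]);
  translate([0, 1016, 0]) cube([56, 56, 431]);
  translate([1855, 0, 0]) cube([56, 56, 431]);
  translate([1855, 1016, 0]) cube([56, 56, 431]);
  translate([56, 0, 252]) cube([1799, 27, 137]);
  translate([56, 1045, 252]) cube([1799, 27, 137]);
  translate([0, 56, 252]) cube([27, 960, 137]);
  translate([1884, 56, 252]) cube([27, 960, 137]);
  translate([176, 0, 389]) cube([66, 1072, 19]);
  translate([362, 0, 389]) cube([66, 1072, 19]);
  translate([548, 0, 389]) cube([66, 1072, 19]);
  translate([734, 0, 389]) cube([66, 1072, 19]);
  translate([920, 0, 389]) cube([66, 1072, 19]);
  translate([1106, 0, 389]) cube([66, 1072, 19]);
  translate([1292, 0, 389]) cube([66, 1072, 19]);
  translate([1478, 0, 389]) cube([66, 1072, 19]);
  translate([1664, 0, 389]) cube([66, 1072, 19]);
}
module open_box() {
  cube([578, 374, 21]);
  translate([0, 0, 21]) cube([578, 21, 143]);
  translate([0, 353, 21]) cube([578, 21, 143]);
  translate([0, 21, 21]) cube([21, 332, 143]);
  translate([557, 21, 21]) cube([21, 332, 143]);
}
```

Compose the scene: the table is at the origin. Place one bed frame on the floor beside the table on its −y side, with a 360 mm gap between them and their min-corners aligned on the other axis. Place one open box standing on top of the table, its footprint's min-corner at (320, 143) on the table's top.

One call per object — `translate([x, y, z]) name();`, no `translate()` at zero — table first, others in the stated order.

table();
translate([0, -1432, 0]) bed_frame();
translate([320, 143, 780]) open_box();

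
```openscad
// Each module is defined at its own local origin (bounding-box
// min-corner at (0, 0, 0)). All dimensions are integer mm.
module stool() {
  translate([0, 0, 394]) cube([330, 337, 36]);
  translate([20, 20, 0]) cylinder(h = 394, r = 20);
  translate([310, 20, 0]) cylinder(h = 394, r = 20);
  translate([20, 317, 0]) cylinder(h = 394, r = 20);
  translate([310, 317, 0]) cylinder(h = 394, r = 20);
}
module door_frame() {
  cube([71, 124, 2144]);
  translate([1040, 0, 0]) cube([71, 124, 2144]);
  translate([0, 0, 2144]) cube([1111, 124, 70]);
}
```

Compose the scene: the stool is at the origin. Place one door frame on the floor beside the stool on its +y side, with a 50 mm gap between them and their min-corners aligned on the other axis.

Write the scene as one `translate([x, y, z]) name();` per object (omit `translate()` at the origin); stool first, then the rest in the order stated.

stool();
translate([0, 387, 0]) door_frame();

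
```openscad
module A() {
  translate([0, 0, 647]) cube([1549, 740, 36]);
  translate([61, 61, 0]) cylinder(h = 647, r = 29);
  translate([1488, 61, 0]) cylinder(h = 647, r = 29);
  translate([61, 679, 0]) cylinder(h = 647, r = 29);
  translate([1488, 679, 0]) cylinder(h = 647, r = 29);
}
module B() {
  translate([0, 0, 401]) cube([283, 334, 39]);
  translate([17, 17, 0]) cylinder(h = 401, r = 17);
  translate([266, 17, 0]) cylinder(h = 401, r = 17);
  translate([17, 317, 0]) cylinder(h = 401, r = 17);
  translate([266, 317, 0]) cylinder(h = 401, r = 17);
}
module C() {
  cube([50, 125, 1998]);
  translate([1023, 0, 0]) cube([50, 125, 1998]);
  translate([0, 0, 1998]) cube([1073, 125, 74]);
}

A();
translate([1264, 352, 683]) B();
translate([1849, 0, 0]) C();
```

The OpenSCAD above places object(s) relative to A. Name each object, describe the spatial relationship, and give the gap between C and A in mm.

The door frame's nearest face is 300 mm from the table's +x face.

A is a table. B is a stool. C is a door frame. The stool is on top of the table. The door frame is on the floor beside the table on its +x side. The gap between the door frame and the table is 300 mm.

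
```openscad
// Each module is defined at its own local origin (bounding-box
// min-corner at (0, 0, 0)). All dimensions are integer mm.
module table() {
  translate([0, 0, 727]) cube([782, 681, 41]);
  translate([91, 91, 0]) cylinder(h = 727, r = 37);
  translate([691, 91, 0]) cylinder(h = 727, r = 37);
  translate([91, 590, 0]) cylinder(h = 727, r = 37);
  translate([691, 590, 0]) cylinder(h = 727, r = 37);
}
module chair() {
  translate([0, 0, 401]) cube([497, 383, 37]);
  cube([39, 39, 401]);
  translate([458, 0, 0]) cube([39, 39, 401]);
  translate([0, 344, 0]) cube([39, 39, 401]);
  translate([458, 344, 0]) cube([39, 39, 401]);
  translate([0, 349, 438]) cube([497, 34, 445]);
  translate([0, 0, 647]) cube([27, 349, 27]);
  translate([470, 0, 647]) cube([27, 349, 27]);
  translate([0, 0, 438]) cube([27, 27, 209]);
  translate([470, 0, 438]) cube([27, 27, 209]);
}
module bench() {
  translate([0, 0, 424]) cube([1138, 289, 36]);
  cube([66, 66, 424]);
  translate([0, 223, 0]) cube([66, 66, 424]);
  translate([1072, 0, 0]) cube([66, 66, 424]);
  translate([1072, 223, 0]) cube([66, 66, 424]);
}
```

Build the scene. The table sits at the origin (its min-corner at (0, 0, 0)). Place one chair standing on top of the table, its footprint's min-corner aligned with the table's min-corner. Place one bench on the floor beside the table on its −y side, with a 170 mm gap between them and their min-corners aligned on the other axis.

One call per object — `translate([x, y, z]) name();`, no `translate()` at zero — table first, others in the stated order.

table();
translate([0, 0, 768]) chair();
translate([0, -459, 0]) bench();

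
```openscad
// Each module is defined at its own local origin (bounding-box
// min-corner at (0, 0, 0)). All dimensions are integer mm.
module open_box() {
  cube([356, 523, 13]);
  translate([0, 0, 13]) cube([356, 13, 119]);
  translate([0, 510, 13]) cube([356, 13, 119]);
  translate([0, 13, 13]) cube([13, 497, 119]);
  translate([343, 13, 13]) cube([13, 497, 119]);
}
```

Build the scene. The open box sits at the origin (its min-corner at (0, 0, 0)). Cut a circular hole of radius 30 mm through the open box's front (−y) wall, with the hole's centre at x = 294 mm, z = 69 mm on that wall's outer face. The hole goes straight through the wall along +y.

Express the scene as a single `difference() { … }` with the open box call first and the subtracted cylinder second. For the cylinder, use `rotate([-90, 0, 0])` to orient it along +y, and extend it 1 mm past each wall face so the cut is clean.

difference() {
  open_box();
  translate([294, -1, 69]) rotate([-90, 0, 0]) cylinder(h = 15, r = 30);
}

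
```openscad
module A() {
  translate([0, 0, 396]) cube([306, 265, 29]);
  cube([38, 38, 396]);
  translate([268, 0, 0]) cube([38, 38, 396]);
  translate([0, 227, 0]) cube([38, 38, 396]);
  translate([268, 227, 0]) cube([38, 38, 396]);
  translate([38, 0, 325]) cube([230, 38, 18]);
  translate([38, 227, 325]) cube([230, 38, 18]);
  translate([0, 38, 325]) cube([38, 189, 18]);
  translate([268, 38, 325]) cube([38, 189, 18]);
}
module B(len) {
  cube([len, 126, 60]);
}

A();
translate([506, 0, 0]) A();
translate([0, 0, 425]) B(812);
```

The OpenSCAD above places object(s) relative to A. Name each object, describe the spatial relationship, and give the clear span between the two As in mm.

A is a stool. B is a beam. A beam spans the tops of two stools. The clear span between the two stools is 200 mm.

Second stool starts at x = 506; first ends at x = 306; clear span = 506 − 306 = 200 mm.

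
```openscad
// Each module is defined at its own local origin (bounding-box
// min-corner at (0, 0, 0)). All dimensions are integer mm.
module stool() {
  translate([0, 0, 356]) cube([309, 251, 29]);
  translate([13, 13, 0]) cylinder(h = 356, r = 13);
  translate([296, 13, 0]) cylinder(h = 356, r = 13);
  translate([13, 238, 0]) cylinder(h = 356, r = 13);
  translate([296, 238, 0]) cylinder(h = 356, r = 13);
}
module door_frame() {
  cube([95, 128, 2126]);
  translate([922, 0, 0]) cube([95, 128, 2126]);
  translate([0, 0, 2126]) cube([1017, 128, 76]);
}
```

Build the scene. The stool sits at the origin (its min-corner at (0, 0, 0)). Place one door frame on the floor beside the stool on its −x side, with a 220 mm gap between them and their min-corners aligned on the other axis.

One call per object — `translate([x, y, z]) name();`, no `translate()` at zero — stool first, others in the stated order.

stool();
translate([-1237, 0, 0]) door_frame();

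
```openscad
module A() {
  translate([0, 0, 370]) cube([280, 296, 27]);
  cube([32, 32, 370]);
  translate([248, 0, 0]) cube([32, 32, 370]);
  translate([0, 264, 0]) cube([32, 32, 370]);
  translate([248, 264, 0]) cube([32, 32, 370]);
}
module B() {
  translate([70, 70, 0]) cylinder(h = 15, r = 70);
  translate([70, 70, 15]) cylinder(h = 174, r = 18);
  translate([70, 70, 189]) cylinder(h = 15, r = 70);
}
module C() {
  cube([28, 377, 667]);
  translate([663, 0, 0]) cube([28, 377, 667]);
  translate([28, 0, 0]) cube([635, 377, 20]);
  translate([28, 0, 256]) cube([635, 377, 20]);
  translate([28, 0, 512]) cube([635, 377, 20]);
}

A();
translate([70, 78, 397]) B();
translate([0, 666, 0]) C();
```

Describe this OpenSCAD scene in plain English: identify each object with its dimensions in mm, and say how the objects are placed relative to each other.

A is a four-legged stool. The seat is a 280×296×27 mm slab whose top surface is at z = 397 mm; four square legs, each 32×32 mm in cross-section, run from the floor (z = 0) to the underside of the seat, each flush with a corner of the seat.

B is a spool: two coaxial disc flanges of radius 70 mm and thickness 15 mm, joined by a core cylinder of radius 18 mm and height 174 mm. The lower flange rests on z = 0 and the three cylinders share a vertical axis.

C is an open bookshelf. Two side panels, each 28 mm thick, 377 mm deep and 667 mm tall, stand 691 mm apart (outside-to-outside). Between them sit 3 shelves, each 20 mm thick and 377 mm deep, spanning the full gap between the sides. The bottom shelf rests on the floor (its underside at z = 0) and the clear gap between one shelf's top and the next shelf's underside is 236 mm.

The spool is on top of the stool, centred. The bookshelf is on the floor beside the stool on its +y side.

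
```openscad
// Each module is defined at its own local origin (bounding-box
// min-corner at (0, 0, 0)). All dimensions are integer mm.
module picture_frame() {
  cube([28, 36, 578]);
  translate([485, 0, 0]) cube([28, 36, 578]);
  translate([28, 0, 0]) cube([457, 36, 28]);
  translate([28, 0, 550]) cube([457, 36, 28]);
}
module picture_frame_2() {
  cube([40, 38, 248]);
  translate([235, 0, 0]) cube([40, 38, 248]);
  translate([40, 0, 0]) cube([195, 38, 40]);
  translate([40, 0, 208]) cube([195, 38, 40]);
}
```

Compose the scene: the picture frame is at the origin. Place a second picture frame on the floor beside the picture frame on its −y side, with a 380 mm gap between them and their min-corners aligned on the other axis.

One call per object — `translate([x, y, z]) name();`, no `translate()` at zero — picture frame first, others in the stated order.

picture_frame();
translate([0, -418, 0]) picture_frame_2();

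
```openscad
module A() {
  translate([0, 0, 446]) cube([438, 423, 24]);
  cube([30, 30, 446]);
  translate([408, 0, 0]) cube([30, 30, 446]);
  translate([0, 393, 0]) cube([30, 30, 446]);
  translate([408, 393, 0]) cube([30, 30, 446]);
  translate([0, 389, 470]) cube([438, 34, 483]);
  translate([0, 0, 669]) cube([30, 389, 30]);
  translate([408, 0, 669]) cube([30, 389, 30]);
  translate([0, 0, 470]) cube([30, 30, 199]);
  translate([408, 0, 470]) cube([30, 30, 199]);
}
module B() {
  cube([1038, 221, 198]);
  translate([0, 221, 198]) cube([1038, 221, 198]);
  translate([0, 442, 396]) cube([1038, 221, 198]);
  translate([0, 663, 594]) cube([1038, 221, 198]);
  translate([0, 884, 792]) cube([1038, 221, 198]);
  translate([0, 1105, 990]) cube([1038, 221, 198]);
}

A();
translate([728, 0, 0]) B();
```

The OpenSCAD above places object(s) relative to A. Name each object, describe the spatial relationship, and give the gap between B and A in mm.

A is a chair. B is a staircase. The staircase is on the floor beside the chair on its +x side. The gap between the staircase and the chair is 290 mm.

The staircase's nearest face is 290 mm from the chair's +x face.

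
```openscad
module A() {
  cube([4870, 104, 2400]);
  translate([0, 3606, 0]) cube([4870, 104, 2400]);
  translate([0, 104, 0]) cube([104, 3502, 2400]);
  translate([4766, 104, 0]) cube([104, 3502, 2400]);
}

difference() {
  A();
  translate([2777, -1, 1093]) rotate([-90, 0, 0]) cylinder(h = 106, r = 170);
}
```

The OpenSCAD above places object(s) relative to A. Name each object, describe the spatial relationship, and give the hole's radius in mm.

A is a house frame. The house frame has a circular hole through its front wall. The hole's radius is 170 mm.

The subtracted cylinder has r = 170 mm.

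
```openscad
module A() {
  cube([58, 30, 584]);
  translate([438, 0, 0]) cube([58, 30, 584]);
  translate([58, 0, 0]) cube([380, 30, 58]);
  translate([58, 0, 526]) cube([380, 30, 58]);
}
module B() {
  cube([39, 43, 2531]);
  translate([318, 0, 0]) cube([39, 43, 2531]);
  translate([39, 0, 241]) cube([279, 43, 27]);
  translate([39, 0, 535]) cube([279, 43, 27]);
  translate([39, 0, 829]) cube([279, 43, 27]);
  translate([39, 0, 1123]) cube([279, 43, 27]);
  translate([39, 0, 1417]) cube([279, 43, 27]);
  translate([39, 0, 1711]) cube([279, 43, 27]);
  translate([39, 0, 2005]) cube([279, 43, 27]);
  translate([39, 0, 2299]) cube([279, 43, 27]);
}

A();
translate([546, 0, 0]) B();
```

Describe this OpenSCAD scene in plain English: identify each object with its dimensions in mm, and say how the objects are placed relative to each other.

A is a rectangular picture frame lying in the x–z plane (depth along y). The opening is 380 mm wide (x) by 468 mm tall (z), surrounded by a border 58 mm wide on all four sides. The frame is 30 mm deep and is made of two full-height vertical stiles with two horizontal rails fitted between them.

B is a wooden ladder with two side rails of 39×43 mm section and 2531 mm height, set 357 mm apart overall. Between them run 8 rectangular rungs (43 mm deep, 27 mm thick), front faces flush with the rails' −y face. The bottom of the first rung is 241 mm above the floor and each subsequent rung is 294 mm higher than the one below.

The ladder is on the floor beside the picture frame on its +x side.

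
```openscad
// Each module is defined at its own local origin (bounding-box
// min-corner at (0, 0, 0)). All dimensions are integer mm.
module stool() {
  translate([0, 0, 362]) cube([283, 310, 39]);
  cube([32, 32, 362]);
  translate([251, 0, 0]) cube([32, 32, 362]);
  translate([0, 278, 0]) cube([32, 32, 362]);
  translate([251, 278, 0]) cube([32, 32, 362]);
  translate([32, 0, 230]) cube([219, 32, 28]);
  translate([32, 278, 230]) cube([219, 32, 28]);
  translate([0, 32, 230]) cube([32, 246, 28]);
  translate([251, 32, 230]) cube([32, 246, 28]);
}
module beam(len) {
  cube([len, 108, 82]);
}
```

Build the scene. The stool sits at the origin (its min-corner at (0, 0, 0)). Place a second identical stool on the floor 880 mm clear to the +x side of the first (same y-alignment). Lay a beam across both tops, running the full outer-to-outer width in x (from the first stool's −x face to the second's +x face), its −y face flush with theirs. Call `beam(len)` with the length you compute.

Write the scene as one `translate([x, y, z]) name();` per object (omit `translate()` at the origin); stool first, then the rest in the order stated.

stool();
translate([1163, 0, 0]) stool();
translate([0, 0, 401]) beam(1446);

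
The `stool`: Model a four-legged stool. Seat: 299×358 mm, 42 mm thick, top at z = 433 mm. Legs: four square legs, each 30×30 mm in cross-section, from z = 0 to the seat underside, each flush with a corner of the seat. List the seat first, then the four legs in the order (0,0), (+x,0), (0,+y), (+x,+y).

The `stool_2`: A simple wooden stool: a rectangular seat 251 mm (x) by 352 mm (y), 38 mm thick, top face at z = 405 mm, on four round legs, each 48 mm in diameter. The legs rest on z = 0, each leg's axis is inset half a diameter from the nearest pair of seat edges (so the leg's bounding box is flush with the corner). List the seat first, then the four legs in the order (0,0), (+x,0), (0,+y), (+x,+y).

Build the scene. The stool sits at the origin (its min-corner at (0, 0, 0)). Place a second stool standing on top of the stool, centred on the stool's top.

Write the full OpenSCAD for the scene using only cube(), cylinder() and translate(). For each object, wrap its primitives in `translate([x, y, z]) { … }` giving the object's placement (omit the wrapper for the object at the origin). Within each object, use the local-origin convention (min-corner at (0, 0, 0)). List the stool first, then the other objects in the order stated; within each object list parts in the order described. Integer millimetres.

translate([0, 0, 391]) cube([299, 358, 42]);
cube([30, 30, 391]);
translate([269, 0, 0]) cube([30, 30, 391]);
translate([0, 328, 0]) cube([30, 30, 391]);
translate([269, 328, 0]) cube([30, 30, 391]);
translate([24, 3, 433]) {
  translate([0, 0, 367]) cube([251, 352, 38]);
  translate([24, 24, 0]) cylinder(h = 367, r = 24);
  translate([227, 24, 0]) cylinder(h = 367, r = 24);
  translate([24, 328, 0]) cylinder(h = 367, r = 24);
  translate([227, 328, 0]) cylinder(h = 367, r = 24);
}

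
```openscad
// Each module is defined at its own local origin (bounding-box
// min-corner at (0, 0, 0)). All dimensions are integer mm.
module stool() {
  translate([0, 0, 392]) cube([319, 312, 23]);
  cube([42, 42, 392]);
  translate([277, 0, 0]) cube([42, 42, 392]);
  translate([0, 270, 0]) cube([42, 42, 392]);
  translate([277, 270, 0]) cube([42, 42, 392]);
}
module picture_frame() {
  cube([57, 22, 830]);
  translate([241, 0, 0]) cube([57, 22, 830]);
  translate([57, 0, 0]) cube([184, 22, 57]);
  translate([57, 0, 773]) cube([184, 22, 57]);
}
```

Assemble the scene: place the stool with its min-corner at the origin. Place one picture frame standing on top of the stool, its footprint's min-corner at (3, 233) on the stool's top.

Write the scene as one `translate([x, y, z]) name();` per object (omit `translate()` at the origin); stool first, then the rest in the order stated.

stool();
translate([3, 233, 415]) picture_frame();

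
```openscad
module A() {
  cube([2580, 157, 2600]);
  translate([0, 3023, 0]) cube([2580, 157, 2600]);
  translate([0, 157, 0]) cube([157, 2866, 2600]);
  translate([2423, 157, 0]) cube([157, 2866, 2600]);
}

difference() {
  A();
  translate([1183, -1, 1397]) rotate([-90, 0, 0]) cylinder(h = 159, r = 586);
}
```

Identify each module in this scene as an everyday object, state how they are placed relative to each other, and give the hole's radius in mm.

A is a house frame. The house frame has a circular hole through its front wall. The hole's radius is 586 mm.

The subtracted cylinder has r = 586 mm.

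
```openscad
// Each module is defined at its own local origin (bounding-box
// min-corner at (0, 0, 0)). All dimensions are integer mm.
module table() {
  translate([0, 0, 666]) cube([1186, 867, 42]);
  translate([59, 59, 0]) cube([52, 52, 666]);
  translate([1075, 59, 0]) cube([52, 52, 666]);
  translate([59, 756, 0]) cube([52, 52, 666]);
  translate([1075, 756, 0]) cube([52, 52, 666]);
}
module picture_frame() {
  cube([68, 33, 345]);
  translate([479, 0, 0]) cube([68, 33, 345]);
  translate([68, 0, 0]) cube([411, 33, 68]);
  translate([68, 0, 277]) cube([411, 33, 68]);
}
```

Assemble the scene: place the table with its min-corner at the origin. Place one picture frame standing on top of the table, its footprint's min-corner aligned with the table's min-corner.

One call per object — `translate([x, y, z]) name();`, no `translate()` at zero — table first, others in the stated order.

table();
translate([0, 0, 708]) picture_frame();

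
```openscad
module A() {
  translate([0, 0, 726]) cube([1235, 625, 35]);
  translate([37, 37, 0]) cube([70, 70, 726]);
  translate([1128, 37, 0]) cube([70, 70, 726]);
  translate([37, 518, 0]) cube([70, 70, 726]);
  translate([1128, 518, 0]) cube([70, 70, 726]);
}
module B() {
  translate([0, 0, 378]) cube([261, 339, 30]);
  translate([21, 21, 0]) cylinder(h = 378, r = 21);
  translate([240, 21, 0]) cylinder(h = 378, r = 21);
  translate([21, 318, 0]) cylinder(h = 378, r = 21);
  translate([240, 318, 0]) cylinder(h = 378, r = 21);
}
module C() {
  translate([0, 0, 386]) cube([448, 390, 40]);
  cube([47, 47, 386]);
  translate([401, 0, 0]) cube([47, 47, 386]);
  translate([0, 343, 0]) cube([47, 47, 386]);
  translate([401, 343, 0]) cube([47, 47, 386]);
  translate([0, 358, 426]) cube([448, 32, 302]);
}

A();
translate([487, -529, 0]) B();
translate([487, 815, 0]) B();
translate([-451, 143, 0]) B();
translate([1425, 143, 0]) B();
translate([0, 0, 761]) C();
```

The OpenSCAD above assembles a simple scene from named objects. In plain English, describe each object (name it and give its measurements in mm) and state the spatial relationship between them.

A is a rectangular dining table. The top is 1235×625×35 mm with its upper surface at z = 761 mm. It stands on four 70×70 mm square legs, each inset 37 mm from the nearest pair of top edges, running from the floor to the underside of the top.

B is a four-legged stool. The seat is a 261×339×30 mm slab whose top surface is at z = 408 mm; four round legs, each 42 mm in diameter, run from the floor (z = 0) to the underside of the seat, each leg's axis is inset half a diameter from the nearest pair of seat edges (so the leg's bounding box is flush with the corner).

C is a chair: 448×390 mm seat, 40 mm thick, top at z = 426 mm, on four 47 mm square corner legs flush with the seat edges. A 32 mm thick backrest slab spans the full seat width, extending 302 mm above the seat top, its back face flush with the seat's +y edge.

Four stools sit around the table at the −y, +y, −x, +x sides. The chair is on top of the table.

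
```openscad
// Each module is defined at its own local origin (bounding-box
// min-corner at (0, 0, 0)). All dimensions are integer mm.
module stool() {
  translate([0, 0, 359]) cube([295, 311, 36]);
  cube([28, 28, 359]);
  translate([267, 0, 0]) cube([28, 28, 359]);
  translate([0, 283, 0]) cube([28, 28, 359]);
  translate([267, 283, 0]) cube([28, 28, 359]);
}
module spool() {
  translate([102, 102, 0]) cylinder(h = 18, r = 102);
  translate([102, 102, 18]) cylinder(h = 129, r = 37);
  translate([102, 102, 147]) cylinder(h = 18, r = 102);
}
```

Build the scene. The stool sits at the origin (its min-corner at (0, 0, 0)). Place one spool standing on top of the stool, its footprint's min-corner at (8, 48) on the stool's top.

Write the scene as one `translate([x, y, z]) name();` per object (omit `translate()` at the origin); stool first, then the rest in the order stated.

stool();
translate([8, 48, 395]) spool();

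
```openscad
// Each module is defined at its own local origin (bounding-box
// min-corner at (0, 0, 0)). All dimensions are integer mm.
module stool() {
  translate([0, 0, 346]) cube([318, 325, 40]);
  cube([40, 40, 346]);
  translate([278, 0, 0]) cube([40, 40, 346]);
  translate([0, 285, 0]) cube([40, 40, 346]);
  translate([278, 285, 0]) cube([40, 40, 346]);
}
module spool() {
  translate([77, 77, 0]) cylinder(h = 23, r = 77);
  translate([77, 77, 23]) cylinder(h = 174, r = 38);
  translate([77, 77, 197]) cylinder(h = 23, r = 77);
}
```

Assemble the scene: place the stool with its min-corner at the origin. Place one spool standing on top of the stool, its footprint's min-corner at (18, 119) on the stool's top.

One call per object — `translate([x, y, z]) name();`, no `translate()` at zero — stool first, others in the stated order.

stool();
translate([18, 119, 386]) spool();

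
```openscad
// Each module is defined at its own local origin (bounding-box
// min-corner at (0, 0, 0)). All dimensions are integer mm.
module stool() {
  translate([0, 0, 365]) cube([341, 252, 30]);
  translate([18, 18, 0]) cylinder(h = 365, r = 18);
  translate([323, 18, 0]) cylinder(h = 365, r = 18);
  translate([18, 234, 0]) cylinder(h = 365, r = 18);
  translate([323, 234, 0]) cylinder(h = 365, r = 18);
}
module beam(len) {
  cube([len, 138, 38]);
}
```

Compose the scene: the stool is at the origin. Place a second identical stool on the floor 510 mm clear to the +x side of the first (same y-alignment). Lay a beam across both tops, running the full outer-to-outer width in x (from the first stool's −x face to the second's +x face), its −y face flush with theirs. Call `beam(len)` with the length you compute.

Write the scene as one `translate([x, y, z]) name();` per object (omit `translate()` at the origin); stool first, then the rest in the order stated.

stool();
translate([851, 0, 0]) stool();
translate([0, 0, 395]) beam(1192);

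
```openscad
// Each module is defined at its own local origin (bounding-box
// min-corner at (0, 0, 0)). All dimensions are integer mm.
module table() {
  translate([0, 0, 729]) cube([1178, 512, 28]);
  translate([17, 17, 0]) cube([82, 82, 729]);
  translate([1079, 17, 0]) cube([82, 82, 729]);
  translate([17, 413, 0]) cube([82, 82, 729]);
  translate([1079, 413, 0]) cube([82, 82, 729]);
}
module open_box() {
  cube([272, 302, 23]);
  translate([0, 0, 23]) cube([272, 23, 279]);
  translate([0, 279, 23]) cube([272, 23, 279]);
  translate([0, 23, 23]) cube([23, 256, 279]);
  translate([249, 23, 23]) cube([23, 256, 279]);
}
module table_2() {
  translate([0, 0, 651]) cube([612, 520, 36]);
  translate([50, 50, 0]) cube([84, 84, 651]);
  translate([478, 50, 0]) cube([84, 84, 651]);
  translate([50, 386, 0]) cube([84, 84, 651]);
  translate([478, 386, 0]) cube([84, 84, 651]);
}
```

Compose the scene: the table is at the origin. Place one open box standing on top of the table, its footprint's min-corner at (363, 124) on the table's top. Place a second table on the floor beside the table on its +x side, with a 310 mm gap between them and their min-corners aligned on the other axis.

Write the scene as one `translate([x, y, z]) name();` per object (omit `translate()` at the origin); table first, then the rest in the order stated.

table();
translate([363, 124, 757]) open_box();
translate([1488, 0, 0]) table_2();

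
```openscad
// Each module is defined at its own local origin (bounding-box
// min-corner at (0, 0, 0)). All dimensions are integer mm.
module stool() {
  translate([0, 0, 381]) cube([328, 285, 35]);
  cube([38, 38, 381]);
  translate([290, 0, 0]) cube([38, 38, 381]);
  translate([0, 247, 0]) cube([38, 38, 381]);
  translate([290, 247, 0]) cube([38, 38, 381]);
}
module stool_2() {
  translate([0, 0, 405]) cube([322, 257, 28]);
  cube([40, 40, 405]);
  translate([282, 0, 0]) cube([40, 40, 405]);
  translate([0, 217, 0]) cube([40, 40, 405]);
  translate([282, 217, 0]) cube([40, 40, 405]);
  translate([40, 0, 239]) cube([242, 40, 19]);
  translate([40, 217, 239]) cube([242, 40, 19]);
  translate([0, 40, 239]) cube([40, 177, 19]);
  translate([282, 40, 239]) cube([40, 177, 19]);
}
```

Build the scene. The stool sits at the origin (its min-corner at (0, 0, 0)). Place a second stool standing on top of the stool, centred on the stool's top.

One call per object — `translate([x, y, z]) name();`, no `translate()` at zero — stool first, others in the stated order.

stool();
translate([3, 14, 416]) stool_2();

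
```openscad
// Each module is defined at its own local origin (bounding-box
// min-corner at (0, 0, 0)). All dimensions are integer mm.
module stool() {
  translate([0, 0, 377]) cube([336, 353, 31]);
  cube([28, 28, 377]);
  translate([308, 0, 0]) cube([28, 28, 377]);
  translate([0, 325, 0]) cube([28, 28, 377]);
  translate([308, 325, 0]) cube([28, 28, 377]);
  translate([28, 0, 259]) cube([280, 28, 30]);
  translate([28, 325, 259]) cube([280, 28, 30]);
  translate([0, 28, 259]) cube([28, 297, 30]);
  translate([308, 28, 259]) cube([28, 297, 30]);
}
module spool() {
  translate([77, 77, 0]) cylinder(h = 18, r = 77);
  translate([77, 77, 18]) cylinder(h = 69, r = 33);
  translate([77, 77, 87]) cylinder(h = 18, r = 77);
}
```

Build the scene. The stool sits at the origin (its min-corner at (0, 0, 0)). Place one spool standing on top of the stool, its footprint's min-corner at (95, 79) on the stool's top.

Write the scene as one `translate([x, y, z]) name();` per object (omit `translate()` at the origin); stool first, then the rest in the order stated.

stool();
translate([95, 79, 408]) spool();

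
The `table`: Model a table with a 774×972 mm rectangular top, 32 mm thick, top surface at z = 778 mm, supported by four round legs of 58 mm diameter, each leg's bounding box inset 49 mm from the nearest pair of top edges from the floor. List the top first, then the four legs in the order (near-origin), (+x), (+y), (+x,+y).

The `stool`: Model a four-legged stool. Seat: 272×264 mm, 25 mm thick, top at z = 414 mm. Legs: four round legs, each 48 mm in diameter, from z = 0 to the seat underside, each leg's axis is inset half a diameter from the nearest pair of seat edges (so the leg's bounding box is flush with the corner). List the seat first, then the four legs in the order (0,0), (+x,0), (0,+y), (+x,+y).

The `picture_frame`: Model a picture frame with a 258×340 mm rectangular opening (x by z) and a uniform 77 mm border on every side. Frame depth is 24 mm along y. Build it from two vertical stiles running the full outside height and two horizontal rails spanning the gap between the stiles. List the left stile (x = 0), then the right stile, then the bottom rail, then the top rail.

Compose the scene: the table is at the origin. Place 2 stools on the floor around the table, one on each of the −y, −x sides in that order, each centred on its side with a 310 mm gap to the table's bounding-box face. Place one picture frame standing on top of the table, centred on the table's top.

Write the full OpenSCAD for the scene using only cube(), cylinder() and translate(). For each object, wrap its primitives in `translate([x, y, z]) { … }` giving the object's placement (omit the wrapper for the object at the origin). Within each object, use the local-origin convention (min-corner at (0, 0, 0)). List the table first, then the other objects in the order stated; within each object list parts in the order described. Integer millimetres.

translate([0, 0, 746]) cube([774, 972, 32]);
translate([78, 78, 0]) cylinder(h = 746, r = 29);
translate([696, 78, 0]) cylinder(h = 746, r = 29);
translate([78, 894, 0]) cylinder(h = 746, r = 29);
translate([696, 894, 0]) cylinder(h = 746, r = 29);
translate([251, -574, 0]) {
  translate([0, 0, 389]) cube([272, 264, 25]);
  translate([24, 24, 0]) cylinder(h = 389, r = 24);
  translate([248, 24, 0]) cylinder(h = 389, r = 24);
  translate([24, 240, 0]) cylinder(h = 389, r = 24);
  translate([248, 240, 0]) cylinder(h = 389, r = 24);
}
translate([-582, 354, 0]) {
  translate([0, 0, 389]) cube([272, 264, 25]);
  translate([24, 24, 0]) cylinder(h = 389, r = 24);
  translate([248, 24, 0]) cylinder(h = 389, r = 24);
  translate([24, 240, 0]) cylinder(h = 389, r = 24);
  translate([248, 240, 0]) cylinder(h = 389, r = 24);
}
translate([181, 474, 778]) {
  cube([77, 24, 494]);
  translate([335, 0, 0]) cube([77, 24, 494]);
  translate([77, 0, 0]) cube([258, 24, 77]);
  translate([77, 0, 417]) cube([258, 24, 77]);
}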